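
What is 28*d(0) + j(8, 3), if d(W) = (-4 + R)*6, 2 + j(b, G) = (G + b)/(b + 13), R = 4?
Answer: -31/21 ≈ -1.4762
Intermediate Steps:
j(b, G) = -2 + (G + b)/(13 + b) (j(b, G) = -2 + (G + b)/(b + 13) = -2 + (G + b)/(13 + b))
d(W) = 0 (d(W) = (-4 + 4)*6 = 0*6 = 0)
28*d(0) + j(8, 3) = 28*0 + (-26 + 3 - 1*8)/(13 + 8) = 0 + (-26 + 3 - 8)/21 = 0 + (1/21)*(-31) = 0 - 31/21 = -31/21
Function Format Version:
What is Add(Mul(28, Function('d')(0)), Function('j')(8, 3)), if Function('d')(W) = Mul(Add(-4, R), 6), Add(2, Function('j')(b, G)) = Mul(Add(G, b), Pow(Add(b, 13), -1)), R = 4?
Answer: Rational(-31, 21) ≈ -1.4762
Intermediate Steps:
Function('j')(b, G) = Add(-2, Mul(Pow(Add(13, b), -1), Add(G, b))) (Function('j')(b, G) = Add(-2, Mul(Add(G, b), Pow(Add(b, 13), -1))) = Add(-2, Mul(Add(G, b), Pow(Add(13, b), -1))) = Add(-2, Mul(Pow(Add(13, b), -1), Add(G, b))))
Function('d')(W) = 0 (Function('d')(W) = Mul(Add(-4, 4), 6) = Mul(0, 6) = 0)
Add(Mul(28, Function('d')(0)), Function('j')(8, 3)) = Add(Mul(28, 0), Mul(Pow(Add(13, 8), -1), Add(-26, 3, Mul(-1, 8)))) = Add(0, Mul(Pow(21, -1), Add(-26, 3, -8))) = Add(0, Mul(Rational(1, 21), -31)) = Add(0, Rational(-31, 21)) = Rational(-31, 21)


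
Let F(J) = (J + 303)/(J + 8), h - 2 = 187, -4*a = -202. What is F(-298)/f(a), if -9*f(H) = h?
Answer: 1/1218 ≈ 0.00082102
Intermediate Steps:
a = 101/2 (a = -¼*(-202) = 101/2 ≈ 50.500)
h = 189 (h = 2 + 187 = 189)
f(H) = -21 (f(H) = -⅑*189 = -21)
F(J) = (303 + J)/(8 + J)
F(-298)/f(a) = ((303 - 298)/(8 - 298))/(-21) = (5/(-290))*(-1/21) = -1/290*5*(-1/21) = -1/58*(-1/21) = 1/1218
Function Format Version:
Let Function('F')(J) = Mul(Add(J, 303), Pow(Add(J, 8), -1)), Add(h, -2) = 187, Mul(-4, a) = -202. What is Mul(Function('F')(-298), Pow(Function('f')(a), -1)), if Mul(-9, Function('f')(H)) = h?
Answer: Rational(1, 1218) ≈ 0.00082102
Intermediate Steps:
a = Rational(101, 2) (a = Mul(Rational(-1, 4), -202) = Rational(101, 2) ≈ 50.500)
h = 189 (h = Add(2, 187) = 189)
Function('f')(H) = -21 (Function('f')(H) = Mul(Rational(-1, 9), 189) = -21)
Function('F')(J) = Mul(Pow(Add(8, J), -1), Add(303, J)) (Function('F')(J) = Mul(Add(303, J), Pow(Add(8, J), -1)) = Mul(Pow(Add(8, J), -1), Add(303, J)))
Mul(Function('F')(-298), Pow(Function('f')(a), -1)) = Mul(Mul(Pow(Add(8, -298), -1), Add(303, -298)), Pow(-21, -1)) = Mul(Mul(Pow(-290, -1), 5), Rational(-1, 21)) = Mul(Mul(Rational(-1, 290), 5), Rational(-1, 21)) = Mul(Rational(-1, 58), Rational(-1, 21)) = Rational(1, 1218)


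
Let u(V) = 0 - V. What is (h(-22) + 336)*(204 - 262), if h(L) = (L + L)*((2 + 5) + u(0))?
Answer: -1624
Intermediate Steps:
u(V) = -V
h(L) = 14*L (h(L) = (L + L)*((2 + 5) - 1*0) = (2*L)*(7 + 0) = (2*L)*7 = 14*L)
(h(-22) + 336)*(204 - 262) = (14*(-22) + 336)*(204 - 262) = (-308 + 336)*(-58) = 28*(-58) = -1624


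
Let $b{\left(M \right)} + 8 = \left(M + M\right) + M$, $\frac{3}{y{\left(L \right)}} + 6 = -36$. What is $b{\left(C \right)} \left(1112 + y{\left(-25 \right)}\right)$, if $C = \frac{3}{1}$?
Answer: $\frac{15567}{14} \approx 1111.9$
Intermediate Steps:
$y{\left(L \right)} = - \frac{1}{14}$ ($y{\left(L \right)} = \frac{3}{-6 - 36} = \frac{3}{-42} = 3 \left(- \frac{1}{42}\right) = - \frac{1}{14}$)
$C = 3$ ($C = 3 \cdot 1 = 3$)
$b{\left(M \right)} = -8 + 3 M$ ($b{\left(M \right)} = -8 + \left(\left(M + M\right) + M\right) = -8 + \left(2 M + M\right) = -8 + 3 M$)
$b{\left(C \right)} \left(1112 + y{\left(-25 \right)}\right) = \left(-8 + 3 \cdot 3\right) \left(1112 - \frac{1}{14}\right) = \left(-8 + 9\right) \frac{15567}{14} = 1 \cdot \frac{15567}{14} = \frac{15567}{14}$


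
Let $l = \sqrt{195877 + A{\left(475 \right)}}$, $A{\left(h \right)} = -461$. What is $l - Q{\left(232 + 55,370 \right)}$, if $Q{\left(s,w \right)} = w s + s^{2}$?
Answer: $-188559 + 2 \sqrt{48854} \approx -1.8812 \cdot 10^{5}$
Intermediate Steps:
$Q{\left(s,w \right)} = s^{2} + s w$ ($Q{\left(s,w \right)} = s w + s^{2} = s^{2} + s w$)
$l = 2 \sqrt{48854}$ ($l = \sqrt{195877 - 461} = \sqrt{195416} = 2 \sqrt{48854} \approx 442.06$)
$l - Q{\left(232 + 55,370 \right)} = 2 \sqrt{48854} - \left(232 + 55\right) \left(\left(232 + 55\right) + 370\right) = 2 \sqrt{48854} - 287 \left(287 + 370\right) = 2 \sqrt{48854} - 287 \cdot 657 = 2 \sqrt{48854} - 188559 = -188559 + 2 \sqrt{48854}$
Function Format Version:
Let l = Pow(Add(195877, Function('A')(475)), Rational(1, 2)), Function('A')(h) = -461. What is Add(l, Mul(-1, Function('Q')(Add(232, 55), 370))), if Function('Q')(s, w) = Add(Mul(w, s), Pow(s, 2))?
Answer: Add(-188559, Mul(2, Pow(48854, Rational(1, 2)))) ≈ -1.8812e+5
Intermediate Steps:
Function('Q')(s, w) = Add(Pow(s, 2), Mul(s, w)) (Function('Q')(s, w) = Add(Mul(s, w), Pow(s, 2)) = Add(Pow(s, 2), Mul(s, w)))
l = Mul(2, Pow(48854, Rational(1, 2))) (l = Pow(Add(195877, -461), Rational(1, 2)) = Pow(195416, Rational(1, 2)) = Mul(2, Pow(48854, Rational(1, 2))) ≈ 442.06)
Add(l, Mul(-1, Function('Q')(Add(232, 55), 370))) = Add(Mul(2, Pow(48854, Rational(1, 2))), Mul(-1, Mul(Add(232, 55), Add(Add(232, 55), 370)))) = Add(Mul(2, Pow(48854, Rational(1, 2))), Mul(-1, Mul(287, Add(287, 370)))) = Add(Mul(2, Pow(48854, Rational(1, 2))), Mul(-1, Mul(287, 657))) = Add(Mul(2, Pow(48854, Rational(1, 2))), Mul(-1, 188559)) = Add(Mul(2, Pow(48854, Rational(1, 2))), -188559) = Add(-188559, Mul(2, Pow(48854, Rational(1, 2))))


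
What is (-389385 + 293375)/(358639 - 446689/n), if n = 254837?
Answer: -12233450185/45697020077 ≈ -0.26771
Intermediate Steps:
(-389385 + 293375)/(358639 - 446689/n) = (-389385 + 293375)/(358639 - 446689/254837) = -96010/(358639 - 446689*1/254837) = -96010/(358639 - 446689/254837) = -96010/91394040154/254837 = -96010*254837/91394040154 = -12233450185/45697020077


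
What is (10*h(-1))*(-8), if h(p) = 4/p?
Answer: 320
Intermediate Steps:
(10*h(-1))*(-8) = (10*(4/(-1)))*(-8) = (10*(4*(-1)))*(-8) = (10*(-4))*(-8) = -40*(-8) = 320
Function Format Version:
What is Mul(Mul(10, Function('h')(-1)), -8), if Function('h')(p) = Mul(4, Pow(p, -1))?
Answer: 320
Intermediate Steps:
Mul(Mul(10, Function('h')(-1)), -8) = Mul(Mul(10, Mul(4, Pow(-1, -1))), -8) = Mul(Mul(10, Mul(4, -1)), -8) = Mul(Mul(10, -4), -8) = Mul(-40, -8) = 320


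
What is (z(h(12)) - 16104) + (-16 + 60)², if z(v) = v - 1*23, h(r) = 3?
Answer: -14188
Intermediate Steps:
z(v) = -23 + v (z(v) = v - 23 = -23 + v)
(z(h(12)) - 16104) + (-16 + 60)² = ((-23 + 3) - 16104) + (-16 + 60)² = (-20 - 16104) + 44² = -16124 + 1936 = -14188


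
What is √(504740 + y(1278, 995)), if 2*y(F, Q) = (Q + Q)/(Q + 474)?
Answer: 3*√121023410755/1469 ≈ 710.45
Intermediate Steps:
y(F, Q) = Q/(474 + Q) (y(F, Q) = ((Q + Q)/(Q + 474))/2 = ((2*Q)/(474 + Q))/2 = (2*Q/(474 + Q))/2 = Q/(474 + Q))
√(504740 + y(1278, 995)) = √(504740 + 995/(474 + 995)) = √(504740 + 995/1469) = √(741464055/1469) = 3*√121023410755/1469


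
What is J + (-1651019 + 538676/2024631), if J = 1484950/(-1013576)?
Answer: -1694043631180006369/1026058695228 ≈ -1.6510e+6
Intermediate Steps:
J = -742475/506788 (J = 1484950*(-1/1013576) = -742475/506788 ≈ -1.4651)
J + (-1651019 + 538676/2024631) = -742475/506788 + (-1651019 + 538676/2024631) = -742475/506788 - 3342703710313/2024631 = -1694043631180006369/1026058695228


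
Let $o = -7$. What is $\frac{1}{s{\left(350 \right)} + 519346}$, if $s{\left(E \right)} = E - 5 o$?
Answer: $\frac{1}{519731} \approx 1.9241 \cdot 10^{-6}$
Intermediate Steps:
$s{\left(E \right)} = 35 + E$ ($s{\left(E \right)} = E - -35 = E + 35 = 35 + E$)
$\frac{1}{s{\left(350 \right)} + 519346} = \frac{1}{\left(35 + 350\right) + 519346} = \frac{1}{385 + 519346} = \frac{1}{519731}$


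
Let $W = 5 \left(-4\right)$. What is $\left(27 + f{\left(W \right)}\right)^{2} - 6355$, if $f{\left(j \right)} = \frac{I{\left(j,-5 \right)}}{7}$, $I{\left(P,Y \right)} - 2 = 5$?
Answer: $-5571$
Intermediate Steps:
$W = -20$
$I{\left(P,Y \right)} = 7$ ($I{\left(P,Y \right)} = 2 + 5 = 7$)
$f{\left(j \right)} = 1$ ($f{\left(j \right)} = \frac{7}{7} = 7 \cdot \frac{1}{7} = 1$)
$\left(27 + f{\left(W \right)}\right)^{2} - 6355 = \left(27 + 1\right)^{2} - 6355 = 28^{2} - 6355 = 784 - 6355 = -5571$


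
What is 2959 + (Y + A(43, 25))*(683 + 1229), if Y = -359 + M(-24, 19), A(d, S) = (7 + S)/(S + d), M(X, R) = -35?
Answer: -12740977/17 ≈ -7.4947e+5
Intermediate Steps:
A(d, S) = (7 + S)/(S + d)
Y = -394 (Y = -359 - 35 = -394)
2959 + (Y + A(43, 25))*(683 + 1229) = 2959 + (-394 + (7 + 25)/(25 + 43))*(683 + 1229) = 2959 + (-394 + 32/68)*1912 = 2959 + (-394 + (1/68)*32)*1912 = 2959 + (-394 + 8/17)*1912 = 2959 - 6690/17*1912 = 2959 - 12791280/17 = -12740977/17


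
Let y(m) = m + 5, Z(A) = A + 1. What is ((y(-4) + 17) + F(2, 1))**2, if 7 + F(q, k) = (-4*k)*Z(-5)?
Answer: 729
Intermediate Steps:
Z(A) = 1 + A
y(m) = 5 + m
F(q, k) = -7 + 16*k (F(q, k) = -7 + (-4*k)*(1 - 5) = -7 - 4*k*(-4) = -7 + 16*k)
((y(-4) + 17) + F(2, 1))**2 = (((5 - 4) + 17) + (-7 + 16*1))**2 = ((1 + 17) + (-7 + 16))**2 = (18 + 9)**2 = 27**2 = 729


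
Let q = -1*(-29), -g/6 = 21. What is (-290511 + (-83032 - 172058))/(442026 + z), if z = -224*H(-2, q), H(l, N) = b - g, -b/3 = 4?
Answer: -181867/138830 ≈ -1.3100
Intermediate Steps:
b = -12 (b = -3*4 = -12)
g = -126 (g = -6*21 = -126)
q = 29
H(l, N) = 114 (H(l, N) = -12 - 1*(-126) = -12 + 126 = 114)
z = -25536 (z = -224*114 = -25536)
(-290511 + (-83032 - 172058))/(442026 + z) = (-290511 + (-83032 - 172058))/(442026 - 25536) = (-290511 - 255090)/416490 = -545601*1/416490 = -181867/138830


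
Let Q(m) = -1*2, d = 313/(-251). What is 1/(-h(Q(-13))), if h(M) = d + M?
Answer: 251/815 ≈ 0.30798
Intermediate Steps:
d = -313/251 (d = 313*(-1/251) = -313/251 ≈ -1.2470)
Q(m) = -2
h(M) = -313/251 + M
1/(-h(Q(-13))) = 1/(-(-313/251 - 2)) = 1/(-1*(-815/251)) = 1/(815/251) = 251/815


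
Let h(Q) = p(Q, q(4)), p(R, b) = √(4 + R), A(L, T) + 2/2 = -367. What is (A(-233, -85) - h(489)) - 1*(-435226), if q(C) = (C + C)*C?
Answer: 434858 - √493 ≈ 4.3484e+5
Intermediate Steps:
q(C) = 2*C² (q(C) = (2*C)*C = 2*C²)
A(L, T) = -368 (A(L, T) = -1 - 367 = -368)
h(Q) = √(4 + Q)
(A(-233, -85) - h(489)) - 1*(-435226) = (-368 - √(4 + 489)) - 1*(-435226) = (-368 - √493) + 435226 = 434858 - √493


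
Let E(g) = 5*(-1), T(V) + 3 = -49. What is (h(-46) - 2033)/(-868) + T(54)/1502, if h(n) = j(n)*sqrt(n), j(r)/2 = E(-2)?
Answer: 1504215/651868 + 5*I*sqrt(46)/434 ≈ 2.3075 + 0.078137*I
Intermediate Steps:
T(V) = -52 (T(V) = -3 - 49 = -52)
E(g) = -5
j(r) = -10 (j(r) = 2*(-5) = -10)
h(n) = -10*sqrt(n)
(h(-46) - 2033)/(-868) + T(54)/1502 = (-10*I*sqrt(46) - 2033)/(-868) - 52/1502 = (-10*I*sqrt(46) - 2033)*(-1/868) - 52*1/1502 = (-10*I*sqrt(46) - 2033)*(-1/868) - 26/751 = (-2033 - 10*I*sqrt(46))*(-1/868) - 26/751 = (2033/868 + 5*I*sqrt(46)/434) - 26/751 = 1504215/651868 + 5*I*sqrt(46)/434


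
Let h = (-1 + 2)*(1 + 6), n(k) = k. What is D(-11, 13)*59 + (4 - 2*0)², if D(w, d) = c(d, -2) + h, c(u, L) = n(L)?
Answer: 311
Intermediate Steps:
c(u, L) = L
h = 7 (h = 1*7 = 7)
D(w, d) = 5 (D(w, d) = -2 + 7 = 5)
D(-11, 13)*59 + (4 - 2*0)² = 5*59 + (4 - 2*0)² = 295 + (4 + 0)² = 295 + 4² = 295 + 16 = 311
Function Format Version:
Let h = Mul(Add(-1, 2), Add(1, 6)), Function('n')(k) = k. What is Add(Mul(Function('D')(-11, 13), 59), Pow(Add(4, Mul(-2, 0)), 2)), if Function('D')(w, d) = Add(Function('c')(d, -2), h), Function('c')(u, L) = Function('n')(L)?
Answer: 311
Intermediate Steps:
Function('c')(u, L) = L
h = 7 (h = Mul(1, 7) = 7)
Function('D')(w, d) = 5 (Function('D')(w, d) = Add(-2, 7) = 5)
Add(Mul(Function('D')(-11, 13), 59), Pow(Add(4, Mul(-2, 0)), 2)) = Add(Mul(5, 59), Pow(Add(4, Mul(-2, 0)), 2)) = Add(295, Pow(Add(4, 0), 2)) = Add(295, Pow(4, 2)) = Add(295, 16) = 311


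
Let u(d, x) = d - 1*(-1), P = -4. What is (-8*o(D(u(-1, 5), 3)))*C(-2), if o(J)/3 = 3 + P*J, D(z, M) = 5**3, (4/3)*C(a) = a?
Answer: -17892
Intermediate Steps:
u(d, x) = 1 + d (u(d, x) = d + 1 = 1 + d)
C(a) = 3*a/4
D(z, M) = 125
o(J) = 9 - 12*J (o(J) = 3*(3 - 4*J) = 9 - 12*J)
(-8*o(D(u(-1, 5), 3)))*C(-2) = (-8*(9 - 12*125))*((3/4)*(-2)) = -8*(9 - 1500)*(-3/2) = -8*(-1491)*(-3/2) = 11928*(-3/2) = -17892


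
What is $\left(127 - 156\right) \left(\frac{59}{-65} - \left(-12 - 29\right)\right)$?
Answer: $- \frac{75574}{65} \approx -1162.7$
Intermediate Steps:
$\left(127 - 156\right) \left(\frac{59}{-65} - \left(-12 - 29\right)\right) = - 29 \left(59 \left(- \frac{1}{65}\right) - -41\right) = - 29 \left(- \frac{59}{65} + 41\right) = \left(-29\right) \frac{2606}{65} = - \frac{75574}{65}$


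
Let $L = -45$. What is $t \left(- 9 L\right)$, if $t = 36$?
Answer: $14580$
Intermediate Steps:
$t \left(- 9 L\right) = 36 \left(\left(-9\right) \left(-45\right)\right) = 36 \cdot 405 = 14580$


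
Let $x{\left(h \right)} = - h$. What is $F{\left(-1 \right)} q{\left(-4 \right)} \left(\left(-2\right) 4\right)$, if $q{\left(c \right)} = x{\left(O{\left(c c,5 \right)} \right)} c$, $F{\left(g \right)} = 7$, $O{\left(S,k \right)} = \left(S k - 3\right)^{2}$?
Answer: $-1328096$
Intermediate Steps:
$O{\left(S,k \right)} = \left(-3 + S k\right)^{2}$
$q{\left(c \right)} = - c \left(-3 + 5 c^{2}\right)^{2}$ ($q{\left(c \right)} = - \left(-3 + c c 5\right)^{2} c = - \left(-3 + c^{2} \cdot 5\right)^{2} c = - \left(-3 + 5 c^{2}\right)^{2} c = - c \left(-3 + 5 c^{2}\right)^{2}$)
$F{\left(-1 \right)} q{\left(-4 \right)} \left(\left(-2\right) 4\right) = 7 \left(\left(-1\right) \left(-4\right) \left(-3 + 5 \left(-4\right)^{2}\right)^{2}\right) \left(\left(-2\right) 4\right) = 7 \left(\left(-1\right) \left(-4\right) \left(-3 + 5 \cdot 16\right)^{2}\right) \left(-8\right) = 7 \left(\left(-1\right) \left(-4\right) \left(-3 + 80\right)^{2}\right) \left(-8\right) = 7 \left(\left(-1\right) \left(-4\right) 77^{2}\right) \left(-8\right) = 7 \left(\left(-1\right) \left(-4\right) 5929\right) \left(-8\right) = 7 \cdot 23716 \left(-8\right) = 166012 \left(-8\right) = -1328096$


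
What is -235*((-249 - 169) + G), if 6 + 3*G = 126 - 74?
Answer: 283880/3 ≈ 94627.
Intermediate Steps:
G = 46/3 (G = -2 + (126 - 74)/3 = -2 + (1/3)*52 = -2 + 52/3 = 46/3 ≈ 15.333)
-235*((-249 - 169) + G) = -235*((-249 - 169) + 46/3) = -235*(-418 + 46/3) = -235*(-1208/3) = 283880/3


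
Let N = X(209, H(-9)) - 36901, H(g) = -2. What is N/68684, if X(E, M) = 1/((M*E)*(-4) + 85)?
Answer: -1473524/2742677 ≈ -0.53726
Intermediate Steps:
X(E, M) = 1/(85 - 4*E*M) (X(E, M) = 1/((E*M)*(-4) + 85) = 1/(-4*E*M + 85) = 1/(85 - 4*E*M))
N = -64835056/1757 (N = -1/(-85 + 4*209*(-2)) - 36901 = -1/(-85 - 1672) - 36901 = -1/(-1757) - 36901 = -1*(-1/1757) - 36901 = 1/1757 - 36901 = -64835056/1757 ≈ -36901.)
N/68684 = -64835056/1757/68684 = -64835056/1757*1/68684 = -1473524/2742677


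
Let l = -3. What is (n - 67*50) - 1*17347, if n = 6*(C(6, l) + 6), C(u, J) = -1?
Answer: -20667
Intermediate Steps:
n = 30 (n = 6*(-1 + 6) = 6*5 = 30)
(n - 67*50) - 1*17347 = (30 - 67*50) - 1*17347 = (30 - 3350) - 17347 = -3320 - 17347 = -20667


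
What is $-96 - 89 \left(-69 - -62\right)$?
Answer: $527$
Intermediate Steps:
$-96 - 89 \left(-69 - -62\right) = -96 - 89 \left(-69 + 62\right) = -96 - -623 = -96 + 623 = 527$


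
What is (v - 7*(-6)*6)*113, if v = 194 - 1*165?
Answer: 31753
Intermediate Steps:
v = 29 (v = 194 - 165 = 29)
(v - 7*(-6)*6)*113 = (29 - 7*(-6)*6)*113 = (29 + 42*6)*113 = (29 + 252)*113 = 281*113 = 31753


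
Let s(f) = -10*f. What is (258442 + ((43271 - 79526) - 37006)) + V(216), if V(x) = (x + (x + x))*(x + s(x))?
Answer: -1074531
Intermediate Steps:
V(x) = -27*x² (V(x) = (x + (x + x))*(x - 10*x) = (x + 2*x)*(-9*x) = (3*x)*(-9*x) = -27*x²)
(258442 + ((43271 - 79526) - 37006)) + V(216) = (258442 + ((43271 - 79526) - 37006)) - 27*216² = (258442 + (-36255 - 37006)) - 27*46656 = (258442 - 73261) - 1259712 = 185181 - 1259712 = -1074531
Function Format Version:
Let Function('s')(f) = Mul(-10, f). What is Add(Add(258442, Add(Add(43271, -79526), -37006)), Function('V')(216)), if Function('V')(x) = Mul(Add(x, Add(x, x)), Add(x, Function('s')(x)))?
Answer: -1074531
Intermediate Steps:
Function('V')(x) = Mul(-27, Pow(x, 2)) (Function('V')(x) = Mul(Add(x, Add(x, x)), Add(x, Mul(-10, x))) = Mul(Add(x, Mul(2, x)), Mul(-9, x)) = Mul(Mul(3, x), Mul(-9, x)) = Mul(-27, Pow(x, 2)))
Add(Add(258442, Add(Add(43271, -79526), -37006)), Function('V')(216)) = Add(Add(258442, Add(Add(43271, -79526), -37006)), Mul(-27, Pow(216, 2))) = Add(Add(258442, Add(-36255, -37006)), Mul(-27, 46656)) = Add(Add(258442, -73261), -1259712) = Add(185181, -1259712) = -1074531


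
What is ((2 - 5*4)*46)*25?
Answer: -20700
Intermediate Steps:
((2 - 5*4)*46)*25 = ((2 - 20)*46)*25 = -18*46*25 = -828*25 = -20700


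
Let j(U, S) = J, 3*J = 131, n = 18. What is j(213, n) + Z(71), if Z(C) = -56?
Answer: -37/3 ≈ -12.333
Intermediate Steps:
J = 131/3 (J = (⅓)*131 = 131/3 ≈ 43.667)
j(U, S) = 131/3
j(213, n) + Z(71) = 131/3 - 56 = -37/3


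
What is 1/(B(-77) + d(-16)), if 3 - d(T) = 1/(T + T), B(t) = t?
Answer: -32/2367 ≈ -0.013519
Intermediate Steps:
d(T) = 3 - 1/(2*T) (d(T) = 3 - 1/(T + T) = 3 - 1/(2*T))
1/(B(-77) + d(-16)) = 1/(-77 + (3 - 1/2/(-16))) = 1/(-77 + (3 - 1/2*(-1/16))) = 1/(-77 + (3 + 1/32)) = 1/(-77 + 97/32) = 1/(-2367/32) = -32/2367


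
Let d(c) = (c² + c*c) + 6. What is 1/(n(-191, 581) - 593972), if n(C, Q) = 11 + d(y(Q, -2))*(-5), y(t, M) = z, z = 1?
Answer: -1/594001 ≈ -1.6835e-6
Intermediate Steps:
y(t, M) = 1
d(c) = 6 + 2*c² (d(c) = (c² + c²) + 6 = 2*c² + 6 = 6 + 2*c²)
n(C, Q) = -29 (n(C, Q) = 11 + (6 + 2*1²)*(-5) = 11 + (6 + 2*1)*(-5) = 11 + (6 + 2)*(-5) = 11 + 8*(-5) = 11 - 40 = -29)
1/(n(-191, 581) - 593972) = 1/(-29 - 593972) = 1/(-594001) = -1/594001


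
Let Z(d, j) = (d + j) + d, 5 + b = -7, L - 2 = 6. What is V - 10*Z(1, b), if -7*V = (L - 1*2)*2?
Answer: 688/7 ≈ 98.286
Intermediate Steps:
L = 8 (L = 2 + 6 = 8)
V = -12/7 (V = -(8 - 1*2)*2/7 = -(8 - 2)*2/7 = -6*2/7 = -⅐*12 = -12/7 ≈ -1.7143)
b = -12 (b = -5 - 7 = -12)
Z(d, j) = j + 2*d
V - 10*Z(1, b) = -12/7 - 10*(-12 + 2*1) = -12/7 - 10*(-12 + 2) = -12/7 - 10*(-10) = -12/7 + 100 = 688/7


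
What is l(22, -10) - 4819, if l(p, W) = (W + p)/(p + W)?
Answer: -4818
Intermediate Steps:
l(p, W) = 1 (l(p, W) = (W + p)/(W + p) = 1)
l(22, -10) - 4819 = 1 - 4819 = -4818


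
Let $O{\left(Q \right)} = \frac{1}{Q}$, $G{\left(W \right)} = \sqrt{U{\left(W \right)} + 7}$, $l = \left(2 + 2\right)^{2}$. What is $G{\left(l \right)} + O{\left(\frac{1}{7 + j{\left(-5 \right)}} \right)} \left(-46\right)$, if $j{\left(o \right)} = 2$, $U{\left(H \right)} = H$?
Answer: $-414 + \sqrt{23} \approx -409.2$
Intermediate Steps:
$l = 16$ ($l = 4^{2} = 16$)
$G{\left(W \right)} = \sqrt{7 + W}$ ($G{\left(W \right)} = \sqrt{W + 7} = \sqrt{7 + W}$)
$G{\left(l \right)} + O{\left(\frac{1}{7 + j{\left(-5 \right)}} \right)} \left(-46\right) = \sqrt{7 + 16} + \frac{1}{\frac{1}{7 + 2}} \left(-46\right) = \sqrt{23} + \frac{1}{\frac{1}{9}} \left(-46\right) = \sqrt{23} + 9 \left(-46\right) = \sqrt{23} - 414 = -414 + \sqrt{23}$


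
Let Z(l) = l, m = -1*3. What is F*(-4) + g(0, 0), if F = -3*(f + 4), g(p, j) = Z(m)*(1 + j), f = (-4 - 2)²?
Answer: 477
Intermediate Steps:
m = -3
f = 36 (f = (-6)² = 36)
g(p, j) = -3 - 3*j (g(p, j) = -3*(1 + j) = -3 - 3*j)
F = -120 (F = -3*(36 + 4) = -3*40 = -120)
F*(-4) + g(0, 0) = -120*(-4) + (-3 - 3*0) = 480 + (-3 + 0) = 480 - 3 = 477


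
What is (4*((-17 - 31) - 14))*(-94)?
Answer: 23312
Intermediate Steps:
(4*((-17 - 31) - 14))*(-94) = (4*(-48 - 14))*(-94) = (4*(-62))*(-94) = -248*(-94) = 23312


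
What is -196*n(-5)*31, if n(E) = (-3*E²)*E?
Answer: -2278500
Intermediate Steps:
n(E) = -3*E³
-196*n(-5)*31 = -(-588)*(-5)³*31 = -(-588)*(-125)*31 = -196*375*31 = -73500*31 = -2278500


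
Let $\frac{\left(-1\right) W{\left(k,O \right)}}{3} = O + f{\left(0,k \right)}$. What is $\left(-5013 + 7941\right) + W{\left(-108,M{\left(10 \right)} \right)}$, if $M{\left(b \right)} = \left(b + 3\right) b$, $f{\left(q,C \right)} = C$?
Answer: $2862$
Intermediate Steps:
$M{\left(b \right)} = b \left(3 + b\right)$ ($M{\left(b \right)} = \left(3 + b\right) b = b \left(3 + b\right)$)
$W{\left(k,O \right)} = - 3 O - 3 k$ ($W{\left(k,O \right)} = - 3 \left(O + k\right) = - 3 O - 3 k$)
$\left(-5013 + 7941\right) + W{\left(-108,M{\left(10 \right)} \right)} = \left(-5013 + 7941\right) - \left(-324 + 3 \cdot 10 \left(3 + 10\right)\right) = 2928 + \left(- 3 \cdot 10 \cdot 13 + 324\right) = 2928 + \left(\left(-3\right) 130 + 324\right) = 2928 + \left(-390 + 324\right) = 2928 - 66 = 2862$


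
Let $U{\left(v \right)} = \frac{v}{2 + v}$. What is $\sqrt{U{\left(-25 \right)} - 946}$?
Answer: $\frac{i \sqrt{499859}}{23} \approx 30.739 i$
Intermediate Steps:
$\sqrt{U{\left(-25 \right)} - 946} = \sqrt{- \frac{25}{2 - 25} - 946} = \sqrt{- \frac{25}{-23} - 946} = \sqrt{\left(-25\right) \left(- \frac{1}{23}\right) - 946} = \sqrt{\frac{25}{23} - 946} = \sqrt{- \frac{21733}{23}} = \frac{i \sqrt{499859}}{23}$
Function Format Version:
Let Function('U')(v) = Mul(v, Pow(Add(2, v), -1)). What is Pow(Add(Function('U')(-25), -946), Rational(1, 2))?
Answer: Mul(Rational(1, 23), I, Pow(499859, Rational(1, 2))) ≈ Mul(30.739, I)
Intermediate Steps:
Pow(Add(Function('U')(-25), -946), Rational(1, 2)) = Pow(Add(Mul(-25, Pow(Add(2, -25), -1)), -946), Rational(1, 2)) = Pow(Add(Mul(-25, Pow(-23, -1)), -946), Rational(1, 2)) = Pow(Add(Mul(-25, Rational(-1, 23)), -946), Rational(1, 2)) = Pow(Add(Rational(25, 23), -946), Rational(1, 2)) = Pow(Rational(-21733, 23), Rational(1, 2)) = Mul(Rational(1, 23), I, Pow(499859, Rational(1, 2)))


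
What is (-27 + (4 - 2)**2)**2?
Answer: 529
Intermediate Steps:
(-27 + (4 - 2)**2)**2 = (-27 + 2**2)**2 = (-27 + 4)**2 = (-23)**2 = 529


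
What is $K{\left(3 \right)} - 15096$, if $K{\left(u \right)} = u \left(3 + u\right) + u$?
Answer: $-15075$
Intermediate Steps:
$K{\left(u \right)} = u + u \left(3 + u\right)$
$K{\left(3 \right)} - 15096 = 3 \left(4 + 3\right) - 15096 = 3 \cdot 7 - 15096 = 21 - 15096 = -15075$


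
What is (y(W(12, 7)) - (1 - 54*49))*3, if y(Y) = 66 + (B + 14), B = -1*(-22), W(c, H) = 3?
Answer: 8241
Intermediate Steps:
B = 22
y(Y) = 102 (y(Y) = 66 + (22 + 14) = 66 + 36 = 102)
(y(W(12, 7)) - (1 - 54*49))*3 = (102 - (1 - 54*49))*3 = (102 - (1 - 2646))*3 = (102 - 1*(-2645))*3 = (102 + 2645)*3 = 2747*3 = 8241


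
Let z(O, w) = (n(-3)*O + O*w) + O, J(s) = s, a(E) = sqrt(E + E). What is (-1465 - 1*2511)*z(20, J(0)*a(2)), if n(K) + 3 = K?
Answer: 397600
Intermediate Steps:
n(K) = -3 + K
a(E) = sqrt(2)*sqrt(E) (a(E) = sqrt(2*E) = sqrt(2)*sqrt(E))
z(O, w) = -5*O + O*w (z(O, w) = ((-3 - 3)*O + O*w) + O = (-6*O + O*w) + O = -5*O + O*w)
(-1465 - 1*2511)*z(20, J(0)*a(2)) = (-1465 - 1*2511)*(20*(-5 + 0*(sqrt(2)*sqrt(2)))) = (-1465 - 2511)*(20*(-5 + 0*2)) = -79520*(-5 + 0) = -79520*(-5) = -3976*(-100) = 397600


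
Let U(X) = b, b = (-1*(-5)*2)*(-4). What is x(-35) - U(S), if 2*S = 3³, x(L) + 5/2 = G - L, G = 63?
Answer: 271/2 ≈ 135.50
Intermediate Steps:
b = -40 (b = (5*2)*(-4) = 10*(-4) = -40)
x(L) = 121/2 - L (x(L) = -5/2 + (63 - L) = 121/2 - L)
S = 27/2 (S = (½)*3³ = (½)*27 = 27/2 ≈ 13.500)
U(X) = -40
x(-35) - U(S) = (121/2 - 1*(-35)) - 1*(-40) = (121/2 + 35) + 40 = 191/2 + 40 = 271/2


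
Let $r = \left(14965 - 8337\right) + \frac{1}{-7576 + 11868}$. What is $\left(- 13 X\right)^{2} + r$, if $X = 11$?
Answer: $\frac{116214485}{4292} \approx 27077.0$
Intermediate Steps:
$r = \frac{28447377}{4292}$ ($r = 6628 + \frac{1}{4292} = \frac{28447377}{4292} \approx 6628.0$)
$\left(- 13 X\right)^{2} + r = \left(\left(-13\right) 11\right)^{2} + \frac{28447377}{4292} = \left(-143\right)^{2} + \frac{28447377}{4292} = 20449 + \frac{28447377}{4292} = \frac{116214485}{4292}$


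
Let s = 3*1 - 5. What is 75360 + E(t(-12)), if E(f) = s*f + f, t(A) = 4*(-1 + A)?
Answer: 75412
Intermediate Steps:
s = -2 (s = 3 - 5 = -2)
t(A) = -4 + 4*A
E(f) = -f (E(f) = -2*f + f = -f)
75360 + E(t(-12)) = 75360 - (-4 + 4*(-12)) = 75360 - (-4 - 48) = 75360 - 1*(-52) = 75360 + 52 = 75412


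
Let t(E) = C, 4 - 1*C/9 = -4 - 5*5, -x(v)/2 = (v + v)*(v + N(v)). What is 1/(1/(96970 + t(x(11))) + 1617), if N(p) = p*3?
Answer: 97267/157280740 ≈ 0.00061843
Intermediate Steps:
N(p) = 3*p
x(v) = -16*v**2 (x(v) = -2*(v + v)*(v + 3*v) = -2*2*v*4*v = -16*v**2)
C = 297 (C = 36 - 9*(-4 - 5*5) = 36 - 9*(-4 - 25) = 36 - 9*(-29) = 36 + 261 = 297)
t(E) = 297
1/(1/(96970 + t(x(11))) + 1617) = 1/(1/(96970 + 297) + 1617) = 1/(1/97267 + 1617) = 1/(157280740/97267) = 97267/157280740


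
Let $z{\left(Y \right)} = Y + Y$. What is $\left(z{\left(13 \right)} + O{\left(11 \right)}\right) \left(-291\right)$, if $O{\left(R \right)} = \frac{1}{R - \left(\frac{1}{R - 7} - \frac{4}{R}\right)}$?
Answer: $- \frac{1237526}{163} \approx -7592.2$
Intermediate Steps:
$O{\left(R \right)} = \frac{1}{R - \frac{1}{-7 + R} + \frac{4}{R}}$ ($O{\left(R \right)} = \frac{1}{R - \left(\frac{1}{-7 + R} - \frac{4}{R}\right)} = \frac{1}{R - \frac{1}{-7 + R} + \frac{4}{R}}$)
$z{\left(Y \right)} = 2 Y$
$\left(z{\left(13 \right)} + O{\left(11 \right)}\right) \left(-291\right) = \left(2 \cdot 13 + \frac{11 \left(-7 + 11\right)}{-28 + 11^{3} - 7 \cdot 11^{2} + 3 \cdot 11}\right) \left(-291\right) = \left(26 + 11 \frac{1}{-28 + 1331 - 847 + 33} \cdot 4\right) \left(-291\right) = \left(26 + 11 \cdot \frac{1}{489} \cdot 4\right) \left(-291\right) = \left(26 + \frac{44}{489}\right) \left(-291\right) = \frac{12758}{489} \left(-291\right) = - \frac{1237526}{163}$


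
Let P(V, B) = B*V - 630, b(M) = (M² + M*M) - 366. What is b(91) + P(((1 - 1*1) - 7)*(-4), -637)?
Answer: -2270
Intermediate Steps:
b(M) = -366 + 2*M² (b(M) = (M² + M²) - 366 = 2*M² - 366 = -366 + 2*M²)
P(V, B) = -630 + B*V
b(91) + P(((1 - 1*1) - 7)*(-4), -637) = (-366 + 2*91²) + (-630 - 637*((1 - 1*1) - 7)*(-4)) = (-366 + 2*8281) + (-630 - 637*((1 - 1) - 7)*(-4)) = (-366 + 16562) + (-630 - 637*(0 - 7)*(-4)) = 16196 + (-630 - (-4459)*(-4)) = 16196 + (-630 - 637*28) = 16196 + (-630 - 17836) = 16196 - 18466 = -2270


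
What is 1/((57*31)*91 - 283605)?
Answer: -1/122808 ≈ -8.1428e-6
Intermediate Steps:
1/((57*31)*91 - 283605) = 1/(1767*91 - 283605) = 1/(160797 - 283605) = 1/(-122808) = -1/122808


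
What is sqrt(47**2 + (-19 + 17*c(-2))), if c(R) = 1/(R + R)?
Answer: sqrt(8743)/2 ≈ 46.752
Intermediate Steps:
c(R) = 1/(2*R)
sqrt(47**2 + (-19 + 17*c(-2))) = sqrt(47**2 + (-19 + 17*((1/2)/(-2)))) = sqrt(2209 + (-19 + 17*((1/2)*(-1/2)))) = sqrt(2209 + (-19 + 17*(-1/4))) = sqrt(2209 + (-19 - 17/4)) = sqrt(2209 - 93/4) = sqrt(8743/4) = sqrt(8743)/2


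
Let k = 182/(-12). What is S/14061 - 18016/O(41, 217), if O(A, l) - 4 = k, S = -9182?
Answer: 1519322662/942087 ≈ 1612.7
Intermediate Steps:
k = -91/6 (k = 182*(-1/12) = -91/6 ≈ -15.167)
O(A, l) = -67/6 (O(A, l) = 4 - 91/6 = -67/6)
S/14061 - 18016/O(41, 217) = -9182/14061 - 18016/(-67/6) = -9182*1/14061 - 18016*(-6/67) = -9182/14061 + 108096/67 = 1519322662/942087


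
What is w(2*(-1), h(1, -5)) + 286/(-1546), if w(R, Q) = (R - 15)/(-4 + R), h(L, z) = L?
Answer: 12283/4638 ≈ 2.6483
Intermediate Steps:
w(R, Q) = (-15 + R)/(-4 + R)
w(2*(-1), h(1, -5)) + 286/(-1546) = (-15 + 2*(-1))/(-4 + 2*(-1)) + 286/(-1546) = (-15 - 2)/(-4 - 2) - 1/1546*286 = -17/(-6) - 143/773 = -1/6*(-17) - 143/773 = 17/6 - 143/773 = 12283/4638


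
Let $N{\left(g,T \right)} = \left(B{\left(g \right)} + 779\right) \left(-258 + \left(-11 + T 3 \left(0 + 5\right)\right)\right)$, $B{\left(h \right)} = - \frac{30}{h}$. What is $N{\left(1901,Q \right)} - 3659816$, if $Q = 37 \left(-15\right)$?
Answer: $- \frac{19683726522}{1901} \approx -1.0354 \cdot 10^{7}$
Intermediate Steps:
$Q = -555$
$N{\left(g,T \right)} = \left(-269 + 15 T\right) \left(779 - \frac{30}{g}\right)$ ($N{\left(g,T \right)} = \left(- \frac{30}{g} + 779\right) \left(-258 + \left(-11 + T 3 \left(0 + 5\right)\right)\right) = \left(779 - \frac{30}{g}\right) \left(-258 + \left(-11 + T 3 \cdot 5\right)\right) = \left(779 - \frac{30}{g}\right) \left(-258 + \left(-11 + T 15\right)\right) = \left(779 - \frac{30}{g}\right) \left(-258 + \left(-11 + 15 T\right)\right) = \left(779 - \frac{30}{g}\right) \left(-269 + 15 T\right) = \left(-269 + 15 T\right) \left(779 - \frac{30}{g}\right)$)
$N{\left(1901,Q \right)} - 3659816 = \left(-209551 + \frac{8070}{1901} + 11685 \left(-555\right) - - \frac{249750}{1901}\right) - 3659816 = \left(-209551 + 8070 \cdot \frac{1}{1901} - 6485175 - \left(-249750\right) \frac{1}{1901}\right) - 3659816 = \left(-209551 + \frac{8070}{1901} - 6485175 + \frac{249750}{1901}\right) - 3659816 = - \frac{12726416306}{1901} - 3659816 = - \frac{19683726522}{1901}$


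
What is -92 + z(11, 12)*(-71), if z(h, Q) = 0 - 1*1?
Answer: -21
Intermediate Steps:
z(h, Q) = -1 (z(h, Q) = 0 - 1 = -1)
-92 + z(11, 12)*(-71) = -92 - 1*(-71) = -92 + 71 = -21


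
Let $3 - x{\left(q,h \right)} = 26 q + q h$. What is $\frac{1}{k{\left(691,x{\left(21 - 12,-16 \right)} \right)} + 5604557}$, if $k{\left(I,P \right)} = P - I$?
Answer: $\frac{1}{5603779} \approx 1.7845 \cdot 10^{-7}$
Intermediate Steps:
$x{\left(q,h \right)} = 3 - 26 q - h q$ ($x{\left(q,h \right)} = 3 - \left(26 q + q h\right) = 3 - \left(26 q + h q\right) = 3 - 26 q - h q$)
$\frac{1}{k{\left(691,x{\left(21 - 12,-16 \right)} \right)} + 5604557} = \frac{1}{\left(\left(3 - 26 \left(21 - 12\right) - - 16 \left(21 - 12\right)\right) - 691\right) + 5604557} = \frac{1}{\left(\left(3 - 234 - \left(-16\right) 9\right) - 691\right) + 5604557} = \frac{1}{\left(\left(3 - 234 + 144\right) - 691\right) + 5604557} = \frac{1}{\left(-87 - 691\right) + 5604557} = \frac{1}{-778 + 5604557} = \frac{1}{5603779}$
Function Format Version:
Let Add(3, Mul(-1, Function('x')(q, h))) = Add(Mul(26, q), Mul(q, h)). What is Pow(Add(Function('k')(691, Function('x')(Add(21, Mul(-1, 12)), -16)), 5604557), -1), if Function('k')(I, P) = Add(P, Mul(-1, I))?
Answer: Rational(1, 5603779) ≈ 1.7845e-7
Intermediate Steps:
Function('x')(q, h) = Add(3, Mul(-26, q), Mul(-1, h, q)) (Function('x')(q, h) = Add(3, Mul(-1, Add(Mul(26, q), Mul(q, h)))) = Add(3, Mul(-1, Add(Mul(26, q), Mul(h, q)))) = Add(3, Add(Mul(-26, q), Mul(-1, h, q))) = Add(3, Mul(-26, q), Mul(-1, h, q)))
Pow(Add(Function('k')(691, Function('x')(Add(21, Mul(-1, 12)), -16)), 5604557), -1) = Pow(Add(Add(Add(3, Mul(-26, Add(21, Mul(-1, 12))), Mul(-1, -16, Add(21, Mul(-1, 12)))), Mul(-1, 691)), 5604557), -1) = Pow(Add(Add(Add(3, Mul(-26, Add(21, -12)), Mul(-1, -16, Add(21, -12))), -691), 5604557), -1) = Pow(Add(Add(Add(3, Mul(-26, 9), Mul(-1, -16, 9)), -691), 5604557), -1) = Pow(Add(Add(Add(3, -234, 144), -691), 5604557), -1) = Pow(Add(Add(-87, -691), 5604557), -1) = Pow(Add(-778, 5604557), -1) = Pow(5603779, -1) = Rational(1, 5603779)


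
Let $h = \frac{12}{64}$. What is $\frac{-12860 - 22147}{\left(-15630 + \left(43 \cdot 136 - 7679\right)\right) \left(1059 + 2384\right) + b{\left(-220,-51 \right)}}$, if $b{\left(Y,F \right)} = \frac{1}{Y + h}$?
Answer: $\frac{5862839}{10068370967} \approx 0.0005823$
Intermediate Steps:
$h = \frac{3}{16}$ ($h = 12 \cdot \frac{1}{64} = \frac{3}{16} \approx 0.1875$)
$b{\left(Y,F \right)} = \frac{1}{\frac{3}{16} + Y}$ ($b{\left(Y,F \right)} = \frac{1}{Y + \frac{3}{16}} = \frac{1}{\frac{3}{16} + Y}$)
$\frac{-12860 - 22147}{\left(-15630 + \left(43 \cdot 136 - 7679\right)\right) \left(1059 + 2384\right) + b{\left(-220,-51 \right)}} = \frac{-12860 - 22147}{\left(-15630 + \left(43 \cdot 136 - 7679\right)\right) \left(1059 + 2384\right) + \frac{16}{3 + 16 \left(-220\right)}} = - \frac{35007}{\left(-15630 + \left(5848 - 7679\right)\right) 3443 + \frac{16}{3 - 3520}} = - \frac{35007}{\left(-15630 - 1831\right) 3443 + \frac{16}{-3517}} = - \frac{35007}{\left(-17461\right) 3443 + 16 \left(- \frac{1}{3517}\right)} = - \frac{35007}{-60118223 - \frac{16}{3517}} = - \frac{35007}{- \frac{211435790307}{3517}} = \left(-35007\right) \left(- \frac{3517}{211435790307}\right) = \frac{5862839}{10068370967}$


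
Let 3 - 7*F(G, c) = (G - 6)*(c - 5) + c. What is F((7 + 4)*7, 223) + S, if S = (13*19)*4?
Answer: -8782/7 ≈ -1254.6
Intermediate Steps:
S = 988 (S = 247*4 = 988)
F(G, c) = 3/7 - c/7 - (-6 + G)*(-5 + c)/7 (F(G, c) = 3/7 - ((G - 6)*(c - 5) + c)/7 = 3/7 - ((-6 + G)*(-5 + c) + c)/7 = 3/7 - (c + (-6 + G)*(-5 + c))/7 = 3/7 + (-c/7 - (-6 + G)*(-5 + c)/7) = 3/7 - c/7 - (-6 + G)*(-5 + c)/7)
F((7 + 4)*7, 223) + S = (-27/7 + 5*((7 + 4)*7)/7 + (5/7)*223 - ⅐*(7 + 4)*7*223) + 988 = (-27/7 + 5*(11*7)/7 + 1115/7 - ⅐*11*7*223) + 988 = (-27/7 + (5/7)*77 + 1115/7 - ⅐*77*223) + 988 = (-27/7 + 55 + 1115/7 - 2453) + 988 = -15698/7 + 988 = -8782/7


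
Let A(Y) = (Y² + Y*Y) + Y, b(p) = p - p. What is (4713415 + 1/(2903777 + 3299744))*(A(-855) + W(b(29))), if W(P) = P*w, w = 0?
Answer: 42725004167831748120/6203521 ≈ 6.8872e+12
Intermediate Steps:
b(p) = 0
A(Y) = Y + 2*Y² (A(Y) = (Y² + Y²) + Y = 2*Y² + Y = Y + 2*Y²)
W(P) = 0 (W(P) = P*0 = 0)
(4713415 + 1/(2903777 + 3299744))*(A(-855) + W(b(29))) = (4713415 + 1/(2903777 + 3299744))*(-855*(1 + 2*(-855)) + 0) = (4713415 + 1/6203521)*(-855*(1 - 1710) + 0) = (4713415 + 1/6203521)*(-855*(-1709) + 0) = 29239768934216*(1461195 + 0)/6203521 = (29239768934216/6203521)*1461195 = 42725004167831748120/6203521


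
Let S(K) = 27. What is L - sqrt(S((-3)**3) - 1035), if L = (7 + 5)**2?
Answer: 144 - 12*I*sqrt(7) ≈ 144.0 - 31.749*I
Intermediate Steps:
L = 144 (L = 12**2 = 144)
L - sqrt(S((-3)**3) - 1035) = 144 - sqrt(27 - 1035) = 144 - sqrt(-1008) = 144 - 12*I*sqrt(7)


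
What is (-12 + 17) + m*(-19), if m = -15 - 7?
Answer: 423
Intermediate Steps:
m = -22
(-12 + 17) + m*(-19) = (-12 + 17) - 22*(-19) = 5 + 418 = 423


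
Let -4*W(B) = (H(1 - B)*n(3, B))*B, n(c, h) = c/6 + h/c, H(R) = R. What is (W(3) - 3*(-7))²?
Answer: 8649/16 ≈ 540.56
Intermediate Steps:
n(c, h) = c/6 + h/c (n(c, h) = c*(⅙) + h/c = c/6 + h/c)
W(B) = -B*(1 - B)*(½ + B/3)/4 (W(B) = -(1 - B)*((⅙)*3 + B/3)*B/4 = -(1 - B)*(½ + B*(⅓))*B/4 = -(1 - B)*(½ + B/3)*B/4 = -B*(1 - B)*(½ + B/3)/4)
(W(3) - 3*(-7))² = ((1/24)*3*(-1 + 3)*(3 + 2*3) - 3*(-7))² = ((1/24)*3*2*(3 + 6) + 21)² = ((1/24)*3*2*9 + 21)² = (9/4 + 21)² = (93/4)² = 8649/16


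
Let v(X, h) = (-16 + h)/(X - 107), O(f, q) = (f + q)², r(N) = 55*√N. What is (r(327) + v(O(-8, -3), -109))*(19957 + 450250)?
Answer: -58775875/14 + 25861385*√327 ≈ 4.6346e+8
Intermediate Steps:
v(X, h) = (-16 + h)/(-107 + X)
(r(327) + v(O(-8, -3), -109))*(19957 + 450250) = (55*√327 + (-16 - 109)/(-107 + (-8 - 3)²))*(19957 + 450250) = (55*√327 - 125/(-107 + (-11)²))*470207 = (55*√327 - 125/(-107 + 121))*470207 = (55*√327 - 125/14)*470207 = (-125/14 + 55*√327)*470207 = -58775875/14 + 25861385*√327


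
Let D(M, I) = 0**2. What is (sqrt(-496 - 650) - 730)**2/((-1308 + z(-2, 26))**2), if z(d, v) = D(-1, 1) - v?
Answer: (730 - I*sqrt(1146))**2/1779556 ≈ 0.29881 - 0.027774*I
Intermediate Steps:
D(M, I) = 0
z(d, v) = -v (z(d, v) = 0 - v = -v)
(sqrt(-496 - 650) - 730)**2/((-1308 + z(-2, 26))**2) = (sqrt(-496 - 650) - 730)**2/((-1308 - 1*26)**2) = (sqrt(-1146) - 730)**2/((-1308 - 26)**2) = (I*sqrt(1146) - 730)**2/((-1334)**2) = (-730 + I*sqrt(1146))**2/1779556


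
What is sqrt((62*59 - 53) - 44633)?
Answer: 2*I*sqrt(10257) ≈ 202.55*I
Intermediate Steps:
sqrt((62*59 - 53) - 44633) = sqrt((3658 - 53) - 44633) = sqrt(3605 - 44633) = sqrt(-41028) = 2*I*sqrt(10257)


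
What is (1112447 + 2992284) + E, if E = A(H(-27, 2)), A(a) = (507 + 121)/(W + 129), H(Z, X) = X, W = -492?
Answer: 1490016725/363 ≈ 4.1047e+6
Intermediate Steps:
A(a) = -628/363 (A(a) = (507 + 121)/(-492 + 129) = 628/(-363) = 628*(-1/363) = -628/363)
E = -628/363 ≈ -1.7300
(1112447 + 2992284) + E = (1112447 + 2992284) - 628/363 = 4104731 - 628/363 = 1490016725/363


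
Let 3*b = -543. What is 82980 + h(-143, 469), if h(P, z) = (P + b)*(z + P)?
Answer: -22644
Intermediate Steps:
b = -181 (b = (1/3)*(-543) = -181)
h(P, z) = (-181 + P)*(P + z) (h(P, z) = (P - 181)*(z + P) = (-181 + P)*(P + z))
82980 + h(-143, 469) = 82980 + ((-143)**2 - 181*(-143) - 181*469 - 143*469) = 82980 + (20449 + 25883 - 84889 - 67067) = 82980 - 105624 = -22644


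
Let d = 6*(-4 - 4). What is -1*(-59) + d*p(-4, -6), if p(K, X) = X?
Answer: 347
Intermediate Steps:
d = -48 (d = 6*(-8) = -48)
-1*(-59) + d*p(-4, -6) = -1*(-59) - 48*(-6) = 59 + 288 = 347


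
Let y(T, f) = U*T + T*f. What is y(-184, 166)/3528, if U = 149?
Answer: -115/7 ≈ -16.429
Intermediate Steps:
y(T, f) = 149*T + T*f
y(-184, 166)/3528 = -184*(149 + 166)/3528 = -184*315*(1/3528) = -57960*1/3528 = -115/7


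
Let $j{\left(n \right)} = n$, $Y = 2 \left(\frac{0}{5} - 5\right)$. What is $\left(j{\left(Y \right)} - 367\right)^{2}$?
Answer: $142129$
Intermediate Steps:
$Y = -10$ ($Y = 2 \left(0 \cdot \frac{1}{5} - 5\right) = 2 \left(0 - 5\right) = 2 \left(-5\right) = -10$)
$\left(j{\left(Y \right)} - 367\right)^{2} = \left(-10 - 367\right)^{2} = \left(-377\right)^{2} = 142129$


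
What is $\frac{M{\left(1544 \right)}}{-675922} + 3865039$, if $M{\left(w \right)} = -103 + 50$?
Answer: $\frac{2612464891011}{675922} \approx 3.865 \cdot 10^{6}$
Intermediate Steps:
$M{\left(w \right)} = -53$
$\frac{M{\left(1544 \right)}}{-675922} + 3865039 = - \frac{53}{-675922} + 3865039 = \left(-53\right) \left(- \frac{1}{675922}\right) + 3865039 = \frac{53}{675922} + 3865039 = \frac{2612464891011}{675922}$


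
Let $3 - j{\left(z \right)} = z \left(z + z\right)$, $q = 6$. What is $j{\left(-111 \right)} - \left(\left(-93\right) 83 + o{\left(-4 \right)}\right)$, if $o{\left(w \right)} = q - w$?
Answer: $-16930$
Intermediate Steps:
$o{\left(w \right)} = 6 - w$
$j{\left(z \right)} = 3 - 2 z^{2}$ ($j{\left(z \right)} = 3 - z \left(z + z\right) = 3 - z 2 z = 3 - 2 z^{2}$)
$j{\left(-111 \right)} - \left(\left(-93\right) 83 + o{\left(-4 \right)}\right) = \left(3 - 2 \left(-111\right)^{2}\right) - \left(\left(-93\right) 83 + \left(6 - -4\right)\right) = \left(3 - 24642\right) - \left(-7719 + \left(6 + 4\right)\right) = \left(3 - 24642\right) - \left(-7719 + 10\right) = -24639 - -7709 = -24639 + 7709 = -16930$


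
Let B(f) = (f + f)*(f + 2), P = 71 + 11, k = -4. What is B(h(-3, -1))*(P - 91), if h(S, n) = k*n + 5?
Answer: -1782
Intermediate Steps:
P = 82
h(S, n) = 5 - 4*n (h(S, n) = -4*n + 5 = 5 - 4*n)
B(f) = 2*f*(2 + f) (B(f) = (2*f)*(2 + f) = 2*f*(2 + f))
B(h(-3, -1))*(P - 91) = (2*(5 - 4*(-1))*(2 + (5 - 4*(-1))))*(82 - 91) = (2*(5 + 4)*(2 + (5 + 4)))*(-9) = (2*9*(2 + 9))*(-9) = (2*9*11)*(-9) = 198*(-9) = -1782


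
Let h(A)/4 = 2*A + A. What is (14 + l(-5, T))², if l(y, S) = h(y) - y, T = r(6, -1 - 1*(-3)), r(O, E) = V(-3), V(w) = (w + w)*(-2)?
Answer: 1681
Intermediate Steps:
V(w) = -4*w (V(w) = (2*w)*(-2) = -4*w)
r(O, E) = 12 (r(O, E) = -4*(-3) = 12)
h(A) = 12*A (h(A) = 4*(2*A + A) = 4*(3*A) = 12*A)
T = 12
l(y, S) = 11*y (l(y, S) = 12*y - y = 11*y)
(14 + l(-5, T))² = (14 + 11*(-5))² = (14 - 55)² = (-41)² = 1681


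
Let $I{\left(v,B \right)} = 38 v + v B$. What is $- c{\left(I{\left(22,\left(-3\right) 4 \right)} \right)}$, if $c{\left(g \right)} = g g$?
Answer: $-327184$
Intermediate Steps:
$I{\left(v,B \right)} = 38 v + B v$
$c{\left(g \right)} = g^{2}$
$- c{\left(I{\left(22,\left(-3\right) 4 \right)} \right)} = - \left(22 \left(38 - 12\right)\right)^{2} = - \left(22 \cdot 26\right)^{2} = - 572^{2} = \left(-1\right) 327184 = -327184$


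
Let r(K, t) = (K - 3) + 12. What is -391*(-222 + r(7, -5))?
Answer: 80546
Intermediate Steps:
r(K, t) = 9 + K (r(K, t) = (-3 + K) + 12 = 9 + K)
-391*(-222 + r(7, -5)) = -391*(-222 + (9 + 7)) = -391*(-222 + 16) = -391*(-206) = 80546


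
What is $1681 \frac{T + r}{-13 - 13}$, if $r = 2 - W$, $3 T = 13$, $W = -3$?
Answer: $- \frac{23534}{39} \approx -603.44$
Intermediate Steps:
$T = \frac{13}{3}$ ($T = \frac{1}{3} \cdot 13 = \frac{13}{3} \approx 4.3333$)
$r = 5$ ($r = 2 - -3 = 2 + 3 = 5$)
$1681 \frac{T + r}{-13 - 13} = 1681 \frac{\frac{13}{3} + 5}{-13 - 13} = 1681 \frac{28}{3 \left(-26\right)} = 1681 \cdot \frac{28}{3} \left(- \frac{1}{26}\right) = 1681 \left(- \frac{14}{39}\right) = - \frac{23534}{39}$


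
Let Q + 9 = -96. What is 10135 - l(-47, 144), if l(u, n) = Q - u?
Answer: 10193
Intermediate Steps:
Q = -105 (Q = -9 - 96 = -105)
l(u, n) = -105 - u
10135 - l(-47, 144) = 10135 - (-105 - 1*(-47)) = 10135 - (-105 + 47) = 10135 - 1*(-58) = 10135 + 58 = 10193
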